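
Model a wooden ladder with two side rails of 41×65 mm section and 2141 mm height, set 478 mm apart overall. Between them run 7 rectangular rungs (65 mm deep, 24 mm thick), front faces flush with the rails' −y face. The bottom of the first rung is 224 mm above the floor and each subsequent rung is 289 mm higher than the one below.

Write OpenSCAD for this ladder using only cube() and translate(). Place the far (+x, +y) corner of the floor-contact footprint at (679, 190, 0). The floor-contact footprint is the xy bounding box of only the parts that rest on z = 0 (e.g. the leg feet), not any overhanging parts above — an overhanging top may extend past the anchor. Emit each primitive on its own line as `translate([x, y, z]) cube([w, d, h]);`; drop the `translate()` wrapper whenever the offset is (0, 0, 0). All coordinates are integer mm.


// rung span = 478 - 2*41 = 396
// rung[k] z = 224 + k*289
translate([201, 125, 0]) cube([41, 65, 2141]);
translate([638, 125, 0]) cube([41, 65, 2141]);
translate([242, 125, 224]) cube([396, 65, 24]);
translate([242, 125, 513]) cube([396, 65, 24]);
translate([242, 125, 802]) cube([396, 65, 24]);
translate([242, 125, 1091]) cube([396, 65, 24]);
translate([242, 125, 1380]) cube([396, 65, 24]);
translate([242, 125, 1669]) cube([396, 65, 24]);
translate([242, 125, 1958]) cube([396, 65, 24]);


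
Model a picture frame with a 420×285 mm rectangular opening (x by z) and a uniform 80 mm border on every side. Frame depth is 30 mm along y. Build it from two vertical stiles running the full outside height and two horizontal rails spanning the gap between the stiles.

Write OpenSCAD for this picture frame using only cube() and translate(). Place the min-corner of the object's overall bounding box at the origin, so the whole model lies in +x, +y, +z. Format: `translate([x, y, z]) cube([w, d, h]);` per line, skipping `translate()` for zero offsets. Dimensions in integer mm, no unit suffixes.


cube([80, 30, 445]);
translate([500, 0, 0]) cube([80, 30, 445]);
translate([80, 0, 0]) cube([420, 30, 80]);
translate([80, 0, 365]) cube([420, 30, 80]);


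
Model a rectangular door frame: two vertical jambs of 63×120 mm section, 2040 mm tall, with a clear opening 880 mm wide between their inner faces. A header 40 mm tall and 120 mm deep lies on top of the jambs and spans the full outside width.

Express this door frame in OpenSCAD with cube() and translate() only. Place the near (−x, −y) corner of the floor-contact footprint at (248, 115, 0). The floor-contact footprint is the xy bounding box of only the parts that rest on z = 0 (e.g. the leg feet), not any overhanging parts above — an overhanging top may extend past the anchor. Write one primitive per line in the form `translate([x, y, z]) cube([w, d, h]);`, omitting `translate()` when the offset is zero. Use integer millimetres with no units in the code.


translate([248, 115, 0]) cube([63, 120, 2040]);
translate([1191, 115, 0]) cube([63, 120, 2040]);
translate([248, 115, 2040]) cube([1006, 120, 40]);


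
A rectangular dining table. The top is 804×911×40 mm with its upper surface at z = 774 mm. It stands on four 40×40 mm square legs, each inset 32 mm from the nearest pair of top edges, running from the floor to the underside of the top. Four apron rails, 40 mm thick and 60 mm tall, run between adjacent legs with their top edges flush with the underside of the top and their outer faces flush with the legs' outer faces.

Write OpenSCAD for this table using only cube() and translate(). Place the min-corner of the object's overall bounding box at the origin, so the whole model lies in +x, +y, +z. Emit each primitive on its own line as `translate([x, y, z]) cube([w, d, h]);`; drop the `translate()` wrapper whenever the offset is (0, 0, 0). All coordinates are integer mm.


translate([0, 0, 734]) cube([804, 911, 40]);
translate([32, 32, 0]) cube([40, 40, 734]);
translate([732, 32, 0]) cube([40, 40, 734]);
translate([32, 839, 0]) cube([40, 40, 734]);
translate([732, 839, 0]) cube([40, 40, 734]);
translate([72, 32, 674]) cube([660, 40, 60]);
translate([72, 839, 674]) cube([660, 40, 60]);
translate([32, 72, 674]) cube([40, 767, 60]);
translate([732, 72, 674]) cube([40, 767, 60]);


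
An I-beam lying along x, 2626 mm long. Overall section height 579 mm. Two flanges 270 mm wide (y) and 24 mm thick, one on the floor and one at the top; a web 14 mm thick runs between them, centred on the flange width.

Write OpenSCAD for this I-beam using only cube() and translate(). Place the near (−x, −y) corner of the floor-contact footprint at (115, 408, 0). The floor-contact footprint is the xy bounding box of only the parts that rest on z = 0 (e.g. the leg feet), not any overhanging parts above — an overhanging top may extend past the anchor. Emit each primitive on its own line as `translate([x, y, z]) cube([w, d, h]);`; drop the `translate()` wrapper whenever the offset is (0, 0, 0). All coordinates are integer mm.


translate([115, 408, 0]) cube([2626, 270, 24]);
translate([115, 536, 24]) cube([2626, 14, 531]);
translate([115, 408, 555]) cube([2626, 270, 24]);


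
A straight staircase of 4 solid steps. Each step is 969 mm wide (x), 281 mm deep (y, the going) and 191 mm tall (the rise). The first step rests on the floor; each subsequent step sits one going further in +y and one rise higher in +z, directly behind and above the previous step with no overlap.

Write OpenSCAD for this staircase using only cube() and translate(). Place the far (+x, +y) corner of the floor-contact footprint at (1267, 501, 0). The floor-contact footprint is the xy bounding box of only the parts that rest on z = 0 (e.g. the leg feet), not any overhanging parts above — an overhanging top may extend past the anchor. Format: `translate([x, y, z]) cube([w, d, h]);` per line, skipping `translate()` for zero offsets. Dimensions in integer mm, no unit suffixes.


translate([298, 220, 0]) cube([969, 281, 191]);
translate([298, 501, 191]) cube([969, 281, 191]);
translate([298, 782, 382]) cube([969, 281, 191]);
translate([298, 1063, 573]) cube([969, 281, 191]);


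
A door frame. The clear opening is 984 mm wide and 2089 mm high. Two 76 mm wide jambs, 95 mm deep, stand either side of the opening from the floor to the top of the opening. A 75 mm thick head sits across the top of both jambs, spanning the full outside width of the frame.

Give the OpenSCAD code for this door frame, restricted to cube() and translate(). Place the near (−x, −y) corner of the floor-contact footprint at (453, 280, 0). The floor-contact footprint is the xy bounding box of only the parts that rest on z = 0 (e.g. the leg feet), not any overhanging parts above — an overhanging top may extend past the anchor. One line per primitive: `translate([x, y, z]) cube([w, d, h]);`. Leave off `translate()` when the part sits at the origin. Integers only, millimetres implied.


translate([453, 280, 0]) cube([76, 95, 2089]);
translate([1513, 280, 0]) cube([76, 95, 2089]);
translate([453, 280, 2089]) cube([1136, 95, 75]);


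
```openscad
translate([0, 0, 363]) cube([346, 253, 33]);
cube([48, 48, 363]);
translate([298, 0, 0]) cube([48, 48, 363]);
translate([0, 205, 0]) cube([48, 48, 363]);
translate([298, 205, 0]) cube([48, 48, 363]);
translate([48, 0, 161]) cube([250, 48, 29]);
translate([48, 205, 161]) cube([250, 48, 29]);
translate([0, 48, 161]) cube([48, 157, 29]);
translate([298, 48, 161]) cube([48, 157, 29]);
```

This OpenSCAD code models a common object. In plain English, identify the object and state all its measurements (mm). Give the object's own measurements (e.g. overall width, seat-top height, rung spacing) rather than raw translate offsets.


A four-legged stool. The seat is a 346×253×33 mm slab whose top surface is at z = 396 mm; four square legs, each 48×48 mm in cross-section, run from the floor (z = 0) to the underside of the seat, each flush with a corner of the seat. Four stretchers, 48 mm wide and 29 mm tall, connect adjacent legs with their undersides at z = 161 mm, each running between the inner faces of the legs it joins and aligned with the legs' outer faces on the other axis.


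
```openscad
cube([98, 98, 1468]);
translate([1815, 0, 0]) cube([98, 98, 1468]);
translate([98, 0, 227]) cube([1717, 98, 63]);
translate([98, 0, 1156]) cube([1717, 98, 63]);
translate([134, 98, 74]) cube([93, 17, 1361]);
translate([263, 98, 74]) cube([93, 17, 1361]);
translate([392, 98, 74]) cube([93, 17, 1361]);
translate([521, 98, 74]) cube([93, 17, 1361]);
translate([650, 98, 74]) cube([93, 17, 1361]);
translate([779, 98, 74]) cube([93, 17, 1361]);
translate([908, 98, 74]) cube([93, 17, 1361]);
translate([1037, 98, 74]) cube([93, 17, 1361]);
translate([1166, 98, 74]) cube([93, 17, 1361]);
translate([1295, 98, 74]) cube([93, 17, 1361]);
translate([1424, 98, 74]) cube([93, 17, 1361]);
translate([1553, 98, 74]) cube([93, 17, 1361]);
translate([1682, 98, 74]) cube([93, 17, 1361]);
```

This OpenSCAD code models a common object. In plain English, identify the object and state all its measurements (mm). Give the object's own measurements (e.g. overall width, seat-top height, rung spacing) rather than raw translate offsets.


A fence section. Two 98×98 mm posts, 1468 mm tall, stand on the floor with a clear span of 1717 mm between their inner faces. Two horizontal rails of 98×63 mm section span the gap between the posts with their undersides at z = 227 mm and z = 1156 mm, flush with the posts' −y face. 13 pickets, each 93 mm wide, 17 mm thick and 1361 mm tall, are fixed to the +y face of the rails with their bottoms at z = 74 mm, spaced across the span with a 36 mm gap after the −x post and between neighbouring pickets, with 40 mm left before the +x post.


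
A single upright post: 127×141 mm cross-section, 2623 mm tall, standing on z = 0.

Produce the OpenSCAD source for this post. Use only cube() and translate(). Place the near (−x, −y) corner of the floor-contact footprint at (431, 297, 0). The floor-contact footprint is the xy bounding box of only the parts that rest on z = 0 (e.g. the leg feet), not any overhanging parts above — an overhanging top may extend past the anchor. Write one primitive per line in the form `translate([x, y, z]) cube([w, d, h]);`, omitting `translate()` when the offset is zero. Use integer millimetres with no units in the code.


translate([431, 297, 0]) cube([127, 141, 2623]);


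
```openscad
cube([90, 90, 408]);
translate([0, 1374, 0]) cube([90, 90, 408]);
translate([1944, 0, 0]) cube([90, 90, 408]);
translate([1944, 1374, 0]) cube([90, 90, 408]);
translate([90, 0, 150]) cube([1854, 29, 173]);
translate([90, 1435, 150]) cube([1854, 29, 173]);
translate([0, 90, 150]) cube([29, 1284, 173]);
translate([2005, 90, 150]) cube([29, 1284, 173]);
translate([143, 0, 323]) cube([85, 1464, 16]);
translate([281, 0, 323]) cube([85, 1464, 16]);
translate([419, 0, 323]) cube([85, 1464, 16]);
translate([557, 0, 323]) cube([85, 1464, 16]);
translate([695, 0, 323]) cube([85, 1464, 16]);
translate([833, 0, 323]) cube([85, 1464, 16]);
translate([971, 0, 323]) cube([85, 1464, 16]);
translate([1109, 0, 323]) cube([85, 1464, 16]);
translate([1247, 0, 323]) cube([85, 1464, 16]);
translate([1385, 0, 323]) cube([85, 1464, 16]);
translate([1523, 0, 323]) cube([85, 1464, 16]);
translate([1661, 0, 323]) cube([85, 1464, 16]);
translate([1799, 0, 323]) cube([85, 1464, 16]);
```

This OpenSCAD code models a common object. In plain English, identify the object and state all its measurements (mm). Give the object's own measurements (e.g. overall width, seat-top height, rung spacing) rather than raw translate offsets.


A bed frame 2034 mm long (x) by 1464 mm wide (y). Four 90×90 mm corner posts, 408 mm tall, at the corners of the footprint. Four rails of 29 mm thickness and 173 mm height run between adjacent posts with their undersides at z = 150 mm, their outer faces flush with the outside of the frame (the two x-running rails run between the posts' inner faces; the two y-running rails run between the posts' inner faces). 13 slats, each 85 mm wide (x) and 16 mm thick, lie across the top of the two x-running rails, running the full 1464 mm width of the frame in y; along x they sit between the end posts with a 53 mm gap after the −x posts and between neighbouring slats, leaving 60 mm before the +x posts.


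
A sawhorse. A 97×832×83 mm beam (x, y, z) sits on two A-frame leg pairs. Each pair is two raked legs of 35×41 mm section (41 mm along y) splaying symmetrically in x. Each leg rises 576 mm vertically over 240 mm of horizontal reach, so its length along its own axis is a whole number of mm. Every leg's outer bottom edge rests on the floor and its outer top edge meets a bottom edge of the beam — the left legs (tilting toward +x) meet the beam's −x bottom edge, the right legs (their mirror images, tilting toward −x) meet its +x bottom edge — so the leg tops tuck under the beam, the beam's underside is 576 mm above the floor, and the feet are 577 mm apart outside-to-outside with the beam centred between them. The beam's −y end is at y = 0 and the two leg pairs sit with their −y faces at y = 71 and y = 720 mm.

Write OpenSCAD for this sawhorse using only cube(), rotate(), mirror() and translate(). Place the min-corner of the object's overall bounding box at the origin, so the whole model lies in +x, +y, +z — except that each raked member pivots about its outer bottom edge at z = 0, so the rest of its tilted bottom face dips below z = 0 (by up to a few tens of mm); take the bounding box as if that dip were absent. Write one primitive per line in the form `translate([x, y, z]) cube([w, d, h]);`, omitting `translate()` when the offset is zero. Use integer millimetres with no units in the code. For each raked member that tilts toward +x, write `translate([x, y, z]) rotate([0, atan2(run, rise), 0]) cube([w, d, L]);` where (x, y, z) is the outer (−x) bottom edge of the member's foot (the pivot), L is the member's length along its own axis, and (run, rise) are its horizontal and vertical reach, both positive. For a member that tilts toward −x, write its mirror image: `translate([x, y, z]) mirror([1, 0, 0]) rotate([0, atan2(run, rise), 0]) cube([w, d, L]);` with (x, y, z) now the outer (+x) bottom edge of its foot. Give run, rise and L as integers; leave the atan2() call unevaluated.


translate([240, 0, 576]) cube([97, 832, 83]);
translate([0, 71, 0]) rotate([0, atan2(240, 576), 0]) cube([35, 41, 624]);
translate([577, 71, 0]) mirror([1, 0, 0]) rotate([0, atan2(240, 576), 0]) cube([35, 41, 624]);
translate([0, 720, 0]) rotate([0, atan2(240, 576), 0]) cube([35, 41, 624]);
translate([577, 720, 0]) mirror([1, 0, 0]) rotate([0, atan2(240, 576), 0]) cube([35, 41, 624]);


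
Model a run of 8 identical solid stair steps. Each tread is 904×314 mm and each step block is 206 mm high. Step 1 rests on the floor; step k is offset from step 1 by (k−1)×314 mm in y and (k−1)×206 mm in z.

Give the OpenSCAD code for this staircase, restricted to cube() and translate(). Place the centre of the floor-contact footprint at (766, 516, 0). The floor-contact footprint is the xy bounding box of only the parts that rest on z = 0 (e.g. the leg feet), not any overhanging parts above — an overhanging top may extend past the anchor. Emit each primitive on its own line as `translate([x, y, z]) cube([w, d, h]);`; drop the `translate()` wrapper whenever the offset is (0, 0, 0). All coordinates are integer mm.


translate([314, 359, 0]) cube([904, 314, 206]);
translate([314, 673, 206]) cube([904, 314, 206]);
translate([314, 987, 412]) cube([904, 314, 206]);
translate([314, 1301, 618]) cube([904, 314, 206]);
translate([314, 1615, 824]) cube([904, 314, 206]);
translate([314, 1929, 1030]) cube([904, 314, 206]);
translate([314, 2243, 1236]) cube([904, 314, 206]);
translate([314, 2557, 1442]) cube([904, 314, 206]);


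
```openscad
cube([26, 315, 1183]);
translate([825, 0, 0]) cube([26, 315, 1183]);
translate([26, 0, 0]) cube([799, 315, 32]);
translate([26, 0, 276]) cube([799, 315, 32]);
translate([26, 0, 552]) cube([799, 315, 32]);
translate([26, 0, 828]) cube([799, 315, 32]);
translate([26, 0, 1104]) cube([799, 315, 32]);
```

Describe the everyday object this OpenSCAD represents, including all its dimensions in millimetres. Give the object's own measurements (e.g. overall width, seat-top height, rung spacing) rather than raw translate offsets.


An open bookshelf. Two side panels, each 26 mm thick, 315 mm deep and 1183 mm tall, stand 851 mm apart (outside-to-outside). Between them sit 5 shelves, each 32 mm thick and 315 mm deep, spanning the full gap between the sides. The bottom shelf rests on the floor (its underside at z = 0) and the clear gap between one shelf's top and the next shelf's underside is 244 mm.


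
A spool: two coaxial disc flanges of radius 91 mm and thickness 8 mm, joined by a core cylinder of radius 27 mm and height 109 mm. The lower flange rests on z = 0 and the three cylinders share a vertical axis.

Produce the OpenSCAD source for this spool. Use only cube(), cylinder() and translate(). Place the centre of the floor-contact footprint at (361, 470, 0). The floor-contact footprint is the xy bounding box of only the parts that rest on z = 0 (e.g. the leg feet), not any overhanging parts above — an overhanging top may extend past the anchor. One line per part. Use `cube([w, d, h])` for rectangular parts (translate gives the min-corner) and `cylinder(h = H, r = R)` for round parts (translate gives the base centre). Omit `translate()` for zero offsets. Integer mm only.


translate([361, 470, 0]) cylinder(h = 8, r = 91);
translate([361, 470, 8]) cylinder(h = 109, r = 27);
translate([361, 470, 117]) cylinder(h = 8, r = 91);


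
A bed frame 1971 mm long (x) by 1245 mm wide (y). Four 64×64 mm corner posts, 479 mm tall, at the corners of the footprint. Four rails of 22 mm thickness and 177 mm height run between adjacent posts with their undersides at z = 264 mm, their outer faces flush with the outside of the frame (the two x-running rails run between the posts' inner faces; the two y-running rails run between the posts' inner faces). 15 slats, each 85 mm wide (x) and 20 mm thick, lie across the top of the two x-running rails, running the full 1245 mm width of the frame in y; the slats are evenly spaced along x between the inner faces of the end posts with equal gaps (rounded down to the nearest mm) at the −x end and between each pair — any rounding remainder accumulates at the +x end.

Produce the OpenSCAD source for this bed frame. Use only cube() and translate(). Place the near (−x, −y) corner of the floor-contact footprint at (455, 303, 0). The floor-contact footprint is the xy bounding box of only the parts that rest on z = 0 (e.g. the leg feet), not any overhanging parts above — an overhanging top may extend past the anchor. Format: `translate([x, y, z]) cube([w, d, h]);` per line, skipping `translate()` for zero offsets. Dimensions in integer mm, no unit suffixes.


translate([455, 303, 0]) cube([64, 64, 479]);
translate([455, 1484, 0]) cube([64, 64, 479]);
translate([2362, 303, 0]) cube([64, 64, 479]);
translate([2362, 1484, 0]) cube([64, 64, 479]);
translate([519, 303, 264]) cube([1843, 22, 177]);
translate([519, 1526, 264]) cube([1843, 22, 177]);
translate([455, 367, 264]) cube([22, 1117, 177]);
translate([2404, 367, 264]) cube([22, 1117, 177]);
translate([554, 303, 441]) cube([85, 1245, 20]);
translate([674, 303, 441]) cube([85, 1245, 20]);
translate([794, 303, 441]) cube([85, 1245, 20]);
translate([914, 303, 441]) cube([85, 1245, 20]);
translate([1034, 303, 441]) cube([85, 1245, 20]);
translate([1154, 303, 441]) cube([85, 1245, 20]);
translate([1274, 303, 441]) cube([85, 1245, 20]);
translate([1394, 303, 441]) cube([85, 1245, 20]);
translate([1514, 303, 441]) cube([85, 1245, 20]);
translate([1634, 303, 441]) cube([85, 1245, 20]);
translate([1754, 303, 441]) cube([85, 1245, 20]);
translate([1874, 303, 441]) cube([85, 1245, 20]);
translate([1994, 303, 441]) cube([85, 1245, 20]);
translate([2114, 303, 441]) cube([85, 1245, 20]);
translate([2234, 303, 441]) cube([85, 1245, 20]);


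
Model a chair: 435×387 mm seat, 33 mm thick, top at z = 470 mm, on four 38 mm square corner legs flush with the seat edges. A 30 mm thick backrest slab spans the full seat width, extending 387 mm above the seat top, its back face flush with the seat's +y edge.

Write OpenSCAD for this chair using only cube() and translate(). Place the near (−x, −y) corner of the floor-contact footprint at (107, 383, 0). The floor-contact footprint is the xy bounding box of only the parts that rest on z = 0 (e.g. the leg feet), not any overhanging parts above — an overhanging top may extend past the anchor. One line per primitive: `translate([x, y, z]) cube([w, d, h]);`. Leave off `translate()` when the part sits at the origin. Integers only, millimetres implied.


translate([107, 383, 437]) cube([435, 387, 33]);
translate([107, 383, 0]) cube([38, 38, 437]);
translate([504, 383, 0]) cube([38, 38, 437]);
translate([107, 732, 0]) cube([38, 38, 437]);
translate([504, 732, 0]) cube([38, 38, 437]);
translate([107, 740, 470]) cube([435, 30, 387]);


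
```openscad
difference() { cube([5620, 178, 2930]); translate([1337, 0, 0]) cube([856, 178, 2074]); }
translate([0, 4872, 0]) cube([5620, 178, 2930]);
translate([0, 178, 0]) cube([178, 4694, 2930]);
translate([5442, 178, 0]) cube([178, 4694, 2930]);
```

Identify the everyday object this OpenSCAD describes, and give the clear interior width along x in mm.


A single room. The interior width is 5264 mm.

Four walls enclosing a rectangle with a door in the front wall — a room. Outside width 5620 minus two 178 mm walls gives 5264 mm.


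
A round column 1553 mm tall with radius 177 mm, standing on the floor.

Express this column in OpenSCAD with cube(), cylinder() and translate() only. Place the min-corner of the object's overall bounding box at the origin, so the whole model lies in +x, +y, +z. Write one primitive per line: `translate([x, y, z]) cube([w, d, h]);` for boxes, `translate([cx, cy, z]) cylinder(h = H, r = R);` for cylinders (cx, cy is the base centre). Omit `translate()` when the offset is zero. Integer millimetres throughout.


translate([177, 177, 0]) cylinder(h = 1553, r = 177);


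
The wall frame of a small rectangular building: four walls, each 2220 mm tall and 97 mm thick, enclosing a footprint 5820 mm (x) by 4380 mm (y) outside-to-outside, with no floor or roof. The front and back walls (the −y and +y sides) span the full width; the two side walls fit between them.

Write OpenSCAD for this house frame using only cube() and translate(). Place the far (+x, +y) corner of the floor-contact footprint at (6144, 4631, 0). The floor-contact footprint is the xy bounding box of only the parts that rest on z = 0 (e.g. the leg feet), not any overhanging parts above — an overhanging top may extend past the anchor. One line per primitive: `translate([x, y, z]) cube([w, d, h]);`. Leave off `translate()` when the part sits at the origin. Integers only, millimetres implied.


translate([324, 251, 0]) cube([5820, 97, 2220]);
translate([324, 4534, 0]) cube([5820, 97, 2220]);
translate([324, 348, 0]) cube([97, 4186, 2220]);
translate([6047, 348, 0]) cube([97, 4186, 2220]);


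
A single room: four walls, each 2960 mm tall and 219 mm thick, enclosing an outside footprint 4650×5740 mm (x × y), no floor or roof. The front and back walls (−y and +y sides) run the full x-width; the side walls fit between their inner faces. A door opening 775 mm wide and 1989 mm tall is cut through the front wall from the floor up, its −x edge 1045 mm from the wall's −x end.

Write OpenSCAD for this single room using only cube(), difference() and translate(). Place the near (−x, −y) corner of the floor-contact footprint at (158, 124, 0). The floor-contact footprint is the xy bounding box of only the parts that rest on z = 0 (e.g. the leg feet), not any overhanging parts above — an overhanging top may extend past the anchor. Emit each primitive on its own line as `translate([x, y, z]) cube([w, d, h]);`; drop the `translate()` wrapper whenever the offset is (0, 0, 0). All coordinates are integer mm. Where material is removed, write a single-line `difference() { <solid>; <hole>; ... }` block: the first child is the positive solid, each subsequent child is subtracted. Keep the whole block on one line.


difference() { translate([158, 124, 0]) cube([4650, 219, 2960]); translate([1203, 124, 0]) cube([775, 219, 1989]); }
translate([158, 5645, 0]) cube([4650, 219, 2960]);
translate([158, 343, 0]) cube([219, 5302, 2960]);
translate([4589, 343, 0]) cube([219, 5302, 2960]);


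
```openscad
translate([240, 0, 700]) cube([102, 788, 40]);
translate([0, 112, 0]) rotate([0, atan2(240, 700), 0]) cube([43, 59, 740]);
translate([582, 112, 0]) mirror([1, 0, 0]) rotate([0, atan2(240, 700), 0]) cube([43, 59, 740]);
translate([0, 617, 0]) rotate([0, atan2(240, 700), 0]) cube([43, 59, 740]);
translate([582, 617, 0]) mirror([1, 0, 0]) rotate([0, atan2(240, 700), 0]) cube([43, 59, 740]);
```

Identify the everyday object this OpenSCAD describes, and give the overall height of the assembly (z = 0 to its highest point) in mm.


A sawhorse. The overall height is 740 mm.

A beam across two mirrored pairs of raked legs — a sawhorse. The beam's underside is at z = 700 (matching the legs' vertical rise in atan2(240, 700)) and the beam is 40 mm tall, so its top is at 700 + 40 = 740 mm. The raked legs top out at the beam's underside, so that is the highest point.


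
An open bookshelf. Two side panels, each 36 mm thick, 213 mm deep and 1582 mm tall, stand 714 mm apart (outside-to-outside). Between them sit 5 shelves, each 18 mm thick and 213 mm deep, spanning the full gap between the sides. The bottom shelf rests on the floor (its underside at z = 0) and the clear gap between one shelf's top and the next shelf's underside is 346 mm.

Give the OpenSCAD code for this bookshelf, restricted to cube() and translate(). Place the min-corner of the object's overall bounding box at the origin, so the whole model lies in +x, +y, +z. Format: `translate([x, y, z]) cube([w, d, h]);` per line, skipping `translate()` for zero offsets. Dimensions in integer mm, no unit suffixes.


cube([36, 213, 1582]);
translate([678, 0, 0]) cube([36, 213, 1582]);
translate([36, 0, 0]) cube([642, 213, 18]);
translate([36, 0, 364]) cube([642, 213, 18]);
translate([36, 0, 728]) cube([642, 213, 18]);
translate([36, 0, 1092]) cube([642, 213, 18]);
translate([36, 0, 1456]) cube([642, 213, 18]);


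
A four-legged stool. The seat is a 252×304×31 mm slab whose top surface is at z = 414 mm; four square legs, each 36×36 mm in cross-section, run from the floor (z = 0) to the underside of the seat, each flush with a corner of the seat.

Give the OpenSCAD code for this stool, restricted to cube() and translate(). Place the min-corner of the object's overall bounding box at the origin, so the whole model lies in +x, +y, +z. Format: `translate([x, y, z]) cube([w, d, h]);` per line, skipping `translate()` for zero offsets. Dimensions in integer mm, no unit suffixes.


translate([0, 0, 383]) cube([252, 304, 31]);
cube([36, 36, 383]);
translate([216, 0, 0]) cube([36, 36, 383]);
translate([0, 268, 0]) cube([36, 36, 383]);
translate([216, 268, 0]) cube([36, 36, 383]);


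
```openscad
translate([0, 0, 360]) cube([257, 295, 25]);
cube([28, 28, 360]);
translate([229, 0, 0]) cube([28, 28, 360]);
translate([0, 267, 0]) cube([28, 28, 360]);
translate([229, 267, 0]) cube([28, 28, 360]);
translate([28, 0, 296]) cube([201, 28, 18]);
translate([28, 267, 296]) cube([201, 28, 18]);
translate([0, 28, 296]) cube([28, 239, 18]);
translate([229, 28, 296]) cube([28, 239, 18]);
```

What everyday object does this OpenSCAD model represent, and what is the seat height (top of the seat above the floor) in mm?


A stool. The seat height is 385 mm.

A 257×295×25 slab at z = 360 on four corner posts — a stool. The seat top is 360 + 25 = 385 mm.


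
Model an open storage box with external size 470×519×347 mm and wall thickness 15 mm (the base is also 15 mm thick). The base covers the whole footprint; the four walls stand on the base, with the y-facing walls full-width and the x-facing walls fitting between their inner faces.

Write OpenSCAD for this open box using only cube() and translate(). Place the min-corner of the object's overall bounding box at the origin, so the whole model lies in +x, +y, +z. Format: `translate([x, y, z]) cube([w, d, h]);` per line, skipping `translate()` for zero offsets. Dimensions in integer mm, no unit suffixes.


cube([470, 519, 15]);
translate([0, 0, 15]) cube([470, 15, 332]);
translate([0, 504, 15]) cube([470, 15, 332]);
translate([0, 15, 15]) cube([15, 489, 332]);
translate([455, 15, 15]) cube([15, 489, 332]);


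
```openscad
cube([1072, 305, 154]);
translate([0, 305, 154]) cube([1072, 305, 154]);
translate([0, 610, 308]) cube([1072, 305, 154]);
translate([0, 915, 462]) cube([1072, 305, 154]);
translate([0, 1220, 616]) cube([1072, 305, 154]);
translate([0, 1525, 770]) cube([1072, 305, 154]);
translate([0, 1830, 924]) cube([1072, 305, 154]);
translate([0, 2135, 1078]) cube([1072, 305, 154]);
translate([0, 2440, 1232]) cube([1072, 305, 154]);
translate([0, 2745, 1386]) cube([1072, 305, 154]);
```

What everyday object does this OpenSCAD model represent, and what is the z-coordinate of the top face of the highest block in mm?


A staircase. The total rise is 1540 mm.

10 identical blocks, each offset up and back from the previous — a staircase. Each step is 154 mm tall and there are 10 of them, so the total rise is 10 × 154 = 1540 mm.


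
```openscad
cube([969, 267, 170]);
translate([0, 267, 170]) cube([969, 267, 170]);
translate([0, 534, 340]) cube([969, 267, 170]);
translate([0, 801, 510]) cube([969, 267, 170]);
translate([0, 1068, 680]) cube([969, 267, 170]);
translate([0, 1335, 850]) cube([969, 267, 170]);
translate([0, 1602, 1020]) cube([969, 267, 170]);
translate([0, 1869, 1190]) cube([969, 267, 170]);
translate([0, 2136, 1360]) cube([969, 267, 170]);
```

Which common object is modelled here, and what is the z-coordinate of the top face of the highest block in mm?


A staircase. The total rise is 1530 mm.

9 identical blocks, each offset up and back from the previous — a staircase. Each step is 170 mm tall and there are 9 of them, so the total rise is 9 × 170 = 1530 mm.


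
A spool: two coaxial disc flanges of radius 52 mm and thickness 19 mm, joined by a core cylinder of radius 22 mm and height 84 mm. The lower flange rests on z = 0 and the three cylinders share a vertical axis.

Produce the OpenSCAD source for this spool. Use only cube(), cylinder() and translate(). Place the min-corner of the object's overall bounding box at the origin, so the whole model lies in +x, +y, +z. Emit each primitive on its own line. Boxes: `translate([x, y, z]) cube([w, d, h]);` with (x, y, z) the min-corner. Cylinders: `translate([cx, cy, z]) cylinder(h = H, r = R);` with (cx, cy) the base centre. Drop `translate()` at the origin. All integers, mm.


translate([52, 52, 0]) cylinder(h = 19, r = 52);
translate([52, 52, 19]) cylinder(h = 84, r = 22);
translate([52, 52, 103]) cylinder(h = 19, r = 52);


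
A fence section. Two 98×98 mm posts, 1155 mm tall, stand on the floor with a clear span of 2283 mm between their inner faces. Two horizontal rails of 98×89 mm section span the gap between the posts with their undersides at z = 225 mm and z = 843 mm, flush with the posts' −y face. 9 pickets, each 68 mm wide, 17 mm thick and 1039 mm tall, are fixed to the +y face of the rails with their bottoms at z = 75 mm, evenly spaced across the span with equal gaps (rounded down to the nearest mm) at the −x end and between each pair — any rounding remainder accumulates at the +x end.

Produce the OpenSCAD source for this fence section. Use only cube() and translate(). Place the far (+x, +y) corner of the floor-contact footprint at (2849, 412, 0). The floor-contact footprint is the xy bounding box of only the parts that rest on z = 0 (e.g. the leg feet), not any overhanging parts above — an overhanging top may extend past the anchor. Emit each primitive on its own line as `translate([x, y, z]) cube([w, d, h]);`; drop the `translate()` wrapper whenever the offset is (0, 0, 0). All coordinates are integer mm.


translate([370, 314, 0]) cube([98, 98, 1155]);
translate([2751, 314, 0]) cube([98, 98, 1155]);
translate([468, 314, 225]) cube([2283, 98, 89]);
translate([468, 314, 843]) cube([2283, 98, 89]);
translate([635, 412, 75]) cube([68, 17, 1039]);
translate([870, 412, 75]) cube([68, 17, 1039]);
translate([1105, 412, 75]) cube([68, 17, 1039]);
translate([1340, 412, 75]) cube([68, 17, 1039]);
translate([1575, 412, 75]) cube([68, 17, 1039]);
translate([1810, 412, 75]) cube([68, 17, 1039]);
translate([2045, 412, 75]) cube([68, 17, 1039]);
translate([2280, 412, 75]) cube([68, 17, 1039]);
translate([2515, 412, 75]) cube([68, 17, 1039]);


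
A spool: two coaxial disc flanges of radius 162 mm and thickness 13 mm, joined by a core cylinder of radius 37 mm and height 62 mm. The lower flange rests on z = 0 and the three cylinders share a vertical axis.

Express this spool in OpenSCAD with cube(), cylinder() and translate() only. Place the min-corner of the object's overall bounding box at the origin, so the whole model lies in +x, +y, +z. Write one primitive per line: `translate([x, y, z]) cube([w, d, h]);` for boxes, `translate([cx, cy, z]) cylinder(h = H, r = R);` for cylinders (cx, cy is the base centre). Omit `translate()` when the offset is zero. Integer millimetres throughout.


translate([162, 162, 0]) cylinder(h = 13, r = 162);
translate([162, 162, 13]) cylinder(h = 62, r = 37);
translate([162, 162, 75]) cylinder(h = 13, r = 162);


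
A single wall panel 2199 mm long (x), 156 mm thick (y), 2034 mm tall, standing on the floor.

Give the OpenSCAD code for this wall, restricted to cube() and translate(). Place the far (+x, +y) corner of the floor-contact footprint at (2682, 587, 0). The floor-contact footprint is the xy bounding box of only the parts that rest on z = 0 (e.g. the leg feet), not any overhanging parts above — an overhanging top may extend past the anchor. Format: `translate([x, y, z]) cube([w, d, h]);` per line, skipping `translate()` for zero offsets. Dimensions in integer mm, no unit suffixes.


translate([483, 431, 0]) cube([2199, 156, 2034]);


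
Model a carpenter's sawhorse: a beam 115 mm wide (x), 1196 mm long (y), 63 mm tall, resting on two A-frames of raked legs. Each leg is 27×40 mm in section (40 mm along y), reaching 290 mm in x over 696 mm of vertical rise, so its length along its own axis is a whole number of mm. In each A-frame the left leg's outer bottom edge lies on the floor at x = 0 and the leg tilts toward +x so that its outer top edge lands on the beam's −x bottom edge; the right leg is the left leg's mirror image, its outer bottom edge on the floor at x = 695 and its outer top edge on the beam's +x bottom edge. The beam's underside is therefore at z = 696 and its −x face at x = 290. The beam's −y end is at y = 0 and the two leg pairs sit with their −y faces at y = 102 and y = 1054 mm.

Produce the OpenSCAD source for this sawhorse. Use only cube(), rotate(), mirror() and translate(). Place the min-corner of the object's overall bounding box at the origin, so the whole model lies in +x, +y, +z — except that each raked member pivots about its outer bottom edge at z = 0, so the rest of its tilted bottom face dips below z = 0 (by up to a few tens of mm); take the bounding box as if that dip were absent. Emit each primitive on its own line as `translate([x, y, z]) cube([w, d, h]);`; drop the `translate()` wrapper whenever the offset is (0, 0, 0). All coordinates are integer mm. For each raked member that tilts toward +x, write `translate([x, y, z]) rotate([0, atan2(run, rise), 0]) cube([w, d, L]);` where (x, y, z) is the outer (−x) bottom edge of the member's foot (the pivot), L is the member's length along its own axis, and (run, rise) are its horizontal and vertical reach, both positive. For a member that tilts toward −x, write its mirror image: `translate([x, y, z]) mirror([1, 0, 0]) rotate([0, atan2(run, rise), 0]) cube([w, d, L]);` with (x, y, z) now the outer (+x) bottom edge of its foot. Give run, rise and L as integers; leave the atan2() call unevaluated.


// leg length = √(290² + 696²) = 754
// right-leg outer foot x = 2·290 + 115 = 695
// beam min-corner = (290, 0, 696)
translate([290, 0, 696]) cube([115, 1196, 63]);
translate([0, 102, 0]) rotate([0, atan2(290, 696), 0]) cube([27, 40, 754]);
translate([695, 102, 0]) mirror([1, 0, 0]) rotate([0, atan2(290, 696), 0]) cube([27, 40, 754]);
translate([0, 1054, 0]) rotate([0, atan2(290, 696), 0]) cube([27, 40, 754]);
translate([695, 1054, 0]) mirror([1, 0, 0]) rotate([0, atan2(290, 696), 0]) cube([27, 40, 754]);


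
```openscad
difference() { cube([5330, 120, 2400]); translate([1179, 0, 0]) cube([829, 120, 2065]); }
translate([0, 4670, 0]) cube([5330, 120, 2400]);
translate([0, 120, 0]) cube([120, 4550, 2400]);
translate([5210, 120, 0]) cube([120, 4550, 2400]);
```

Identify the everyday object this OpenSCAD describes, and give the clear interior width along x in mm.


A single room. The interior width is 5090 mm.

Four walls enclosing a rectangle with a door in the front wall — a room. Outside width 5330 minus two 120 mm walls gives 5090 mm.


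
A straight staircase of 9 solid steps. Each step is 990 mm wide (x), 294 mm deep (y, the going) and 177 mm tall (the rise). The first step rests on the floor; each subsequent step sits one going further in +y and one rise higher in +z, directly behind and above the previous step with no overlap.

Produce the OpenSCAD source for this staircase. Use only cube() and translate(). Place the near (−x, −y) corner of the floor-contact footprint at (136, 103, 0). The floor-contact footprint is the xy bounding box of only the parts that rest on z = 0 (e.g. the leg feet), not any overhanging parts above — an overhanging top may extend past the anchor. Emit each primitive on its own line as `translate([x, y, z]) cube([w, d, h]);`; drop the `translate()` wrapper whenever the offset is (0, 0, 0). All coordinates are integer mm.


translate([136, 103, 0]) cube([990, 294, 177]);
translate([136, 397, 177]) cube([990, 294, 177]);
translate([136, 691, 354]) cube([990, 294, 177]);
translate([136, 985, 531]) cube([990, 294, 177]);
translate([136, 1279, 708]) cube([990, 294, 177]);
translate([136, 1573, 885]) cube([990, 294, 177]);
translate([136, 1867, 1062]) cube([990, 294, 177]);
translate([136, 2161, 1239]) cube([990, 294, 177]);
translate([136, 2455, 1416]) cube([990, 294, 177]);


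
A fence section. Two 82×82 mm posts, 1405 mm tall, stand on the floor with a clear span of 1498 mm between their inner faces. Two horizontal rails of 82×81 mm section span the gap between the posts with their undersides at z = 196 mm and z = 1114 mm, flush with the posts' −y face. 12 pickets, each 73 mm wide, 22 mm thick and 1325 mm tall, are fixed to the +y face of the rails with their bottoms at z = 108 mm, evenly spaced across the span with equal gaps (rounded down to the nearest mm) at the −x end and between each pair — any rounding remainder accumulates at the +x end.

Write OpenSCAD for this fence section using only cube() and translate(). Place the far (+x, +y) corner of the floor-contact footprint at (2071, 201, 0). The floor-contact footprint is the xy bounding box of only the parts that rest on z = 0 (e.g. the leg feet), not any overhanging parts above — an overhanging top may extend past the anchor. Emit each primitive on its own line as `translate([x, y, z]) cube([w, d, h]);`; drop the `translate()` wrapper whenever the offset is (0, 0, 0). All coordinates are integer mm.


translate([409, 119, 0]) cube([82, 82, 1405]);
translate([1989, 119, 0]) cube([82, 82, 1405]);
translate([491, 119, 196]) cube([1498, 82, 81]);
translate([491, 119, 1114]) cube([1498, 82, 81]);
translate([538, 201, 108]) cube([73, 22, 1325]);
translate([658, 201, 108]) cube([73, 22, 1325]);
translate([778, 201, 108]) cube([73, 22, 1325]);
translate([898, 201, 108]) cube([73, 22, 1325]);
translate([1018, 201, 108]) cube([73, 22, 1325]);
translate([1138, 201, 108]) cube([73, 22, 1325]);
translate([1258, 201, 108]) cube([73, 22, 1325]);
translate([1378, 201, 108]) cube([73, 22, 1325]);
translate([1498, 201, 108]) cube([73, 22, 1325]);
translate([1618, 201, 108]) cube([73, 22, 1325]);
translate([1738, 201, 108]) cube([73, 22, 1325]);
translate([1858, 201, 108]) cube([73, 22, 1325]);
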